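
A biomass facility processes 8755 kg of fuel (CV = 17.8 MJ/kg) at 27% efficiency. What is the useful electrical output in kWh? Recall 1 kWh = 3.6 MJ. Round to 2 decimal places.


Total energy = mass * CV = 8755 * 17.8 = 155839.0 MJ
Useful energy = total * eta = 155839.0 * 0.27 = 42076.53 MJ
Convert to kWh: 42076.53 / 3.6
Useful energy = 11687.93 kWh

11687.93


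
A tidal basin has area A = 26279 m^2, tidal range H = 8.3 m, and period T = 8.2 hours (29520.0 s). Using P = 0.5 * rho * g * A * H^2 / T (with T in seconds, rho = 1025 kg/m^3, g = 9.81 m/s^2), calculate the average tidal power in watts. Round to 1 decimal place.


Convert period to seconds: T = 8.2 * 3600 = 29520.0 s
H^2 = 8.3^2 = 68.89
P = 0.5 * rho * g * A * H^2 / T
P = 0.5 * 1025 * 9.81 * 26279 * 68.89 / 29520.0
P = 308327.0 W

308327.0


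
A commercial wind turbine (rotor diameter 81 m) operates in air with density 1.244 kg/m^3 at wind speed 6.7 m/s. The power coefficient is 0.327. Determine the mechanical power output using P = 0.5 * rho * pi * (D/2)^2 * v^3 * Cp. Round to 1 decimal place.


Step 1 -- Compute swept area:
  A = pi * (D/2)^2 = pi * (81/2)^2 = 5153.0 m^2
Step 2 -- Apply wind power equation:
  P = 0.5 * rho * A * v^3 * Cp
  v^3 = 6.7^3 = 300.763
  P = 0.5 * 1.244 * 5153.0 * 300.763 * 0.327
  P = 315226.3 W

315226.3


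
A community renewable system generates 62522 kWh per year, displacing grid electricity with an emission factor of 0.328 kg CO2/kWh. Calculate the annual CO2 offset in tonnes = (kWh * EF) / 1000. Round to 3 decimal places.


CO2 offset in kg = generation * emission_factor
CO2 offset = 62522 * 0.328 = 20507.22 kg
Convert to tonnes:
  CO2 offset = 20507.22 / 1000 = 20.507 tonnes

20.507


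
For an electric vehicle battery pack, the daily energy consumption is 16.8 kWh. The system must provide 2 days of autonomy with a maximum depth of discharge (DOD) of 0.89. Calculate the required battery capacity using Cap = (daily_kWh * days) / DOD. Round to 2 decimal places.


Total energy needed = daily * days = 16.8 * 2 = 33.6 kWh
Account for depth of discharge:
  Cap = total_energy / DOD = 33.6 / 0.89
  Cap = 37.75 kWh

37.75


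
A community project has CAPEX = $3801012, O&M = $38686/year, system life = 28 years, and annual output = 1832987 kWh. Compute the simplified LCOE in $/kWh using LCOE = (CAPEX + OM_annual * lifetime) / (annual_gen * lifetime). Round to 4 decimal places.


Total cost = CAPEX + OM * lifetime = 3801012 + 38686 * 28 = 3801012 + 1083208 = 4884220
Total generation = annual * lifetime = 1832987 * 28 = 51323636 kWh
LCOE = 4884220 / 51323636
LCOE = 0.0952 $/kWh

0.0952


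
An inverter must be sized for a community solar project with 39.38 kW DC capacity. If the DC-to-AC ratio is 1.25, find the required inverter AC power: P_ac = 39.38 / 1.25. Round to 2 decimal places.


The inverter AC capacity is determined by the DC/AC ratio.
Given: P_dc = 39.38 kW, DC/AC ratio = 1.25
P_ac = P_dc / ratio = 39.38 / 1.25
P_ac = 31.50 kW

31.50


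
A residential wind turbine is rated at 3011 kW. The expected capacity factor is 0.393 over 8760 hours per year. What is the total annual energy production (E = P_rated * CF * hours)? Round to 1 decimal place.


Annual energy = rated_kW * capacity_factor * hours_per_year
Given: P_rated = 3011 kW, CF = 0.393, hours = 8760
E = 3011 * 0.393 * 8760
E = 10365909.5 kWh

10365909.5


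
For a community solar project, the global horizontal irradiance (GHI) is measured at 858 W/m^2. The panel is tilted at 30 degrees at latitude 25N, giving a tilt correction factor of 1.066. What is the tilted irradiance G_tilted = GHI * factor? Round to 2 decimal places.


Identify the given values:
  GHI = 858 W/m^2, tilt correction factor = 1.066
Apply the formula G_tilted = GHI * factor:
  G_tilted = 858 * 1.066
  G_tilted = 914.63 W/m^2

914.63


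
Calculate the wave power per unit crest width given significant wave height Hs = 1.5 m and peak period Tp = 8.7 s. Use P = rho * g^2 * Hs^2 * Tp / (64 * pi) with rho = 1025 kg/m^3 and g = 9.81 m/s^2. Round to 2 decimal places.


Apply wave power formula:
  g^2 = 9.81^2 = 96.2361
  Hs^2 = 1.5^2 = 2.25
  Numerator = rho * g^2 * Hs^2 * Tp = 1025 * 96.2361 * 2.25 * 8.7 = 1930917.2
  Denominator = 64 * pi = 201.0619
  P = 1930917.2 / 201.0619 = 9603.59 W/m

9603.59


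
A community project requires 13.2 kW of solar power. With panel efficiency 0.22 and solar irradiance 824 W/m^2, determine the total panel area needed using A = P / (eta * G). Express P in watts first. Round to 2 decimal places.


Convert target power to watts: P = 13.2 * 1000 = 13200.0 W
Compute denominator: eta * G = 0.22 * 824 = 181.28
Required area A = P / (eta * G) = 13200.0 / 181.28
A = 72.82 m^2

72.82


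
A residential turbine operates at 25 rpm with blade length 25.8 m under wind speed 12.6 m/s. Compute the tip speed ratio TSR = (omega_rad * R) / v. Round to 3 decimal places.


Convert rotational speed to rad/s:
  omega = 25 * 2 * pi / 60 = 2.618 rad/s
Compute tip speed:
  v_tip = omega * R = 2.618 * 25.8 = 67.544 m/s
Tip speed ratio:
  TSR = v_tip / v_wind = 67.544 / 12.6 = 5.361

5.361


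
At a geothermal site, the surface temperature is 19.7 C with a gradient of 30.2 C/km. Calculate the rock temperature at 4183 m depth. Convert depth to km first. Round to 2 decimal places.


Convert depth to km: 4183 / 1000 = 4.183 km
Temperature increase = gradient * depth_km = 30.2 * 4.183 = 126.33 C
Temperature at depth = T_surface + delta_T = 19.7 + 126.33
T = 146.03 C

146.03


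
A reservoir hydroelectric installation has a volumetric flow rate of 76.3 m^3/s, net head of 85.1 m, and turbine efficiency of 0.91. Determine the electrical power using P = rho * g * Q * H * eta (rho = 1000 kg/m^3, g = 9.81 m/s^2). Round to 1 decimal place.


Apply the hydropower formula P = rho * g * Q * H * eta
rho * g = 1000 * 9.81 = 9810.0
P = 9810.0 * 76.3 * 85.1 * 0.91
P = 57964820.8 W

57964820.8


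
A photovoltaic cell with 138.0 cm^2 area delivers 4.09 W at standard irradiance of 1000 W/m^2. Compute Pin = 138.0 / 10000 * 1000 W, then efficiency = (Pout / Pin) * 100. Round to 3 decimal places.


First compute the input power:
  Pin = area_cm2 / 10000 * G = 138.0 / 10000 * 1000 = 13.8 W
Then compute efficiency:
  Efficiency = (Pout / Pin) * 100 = (4.09 / 13.8) * 100
  Efficiency = 29.638%

29.638


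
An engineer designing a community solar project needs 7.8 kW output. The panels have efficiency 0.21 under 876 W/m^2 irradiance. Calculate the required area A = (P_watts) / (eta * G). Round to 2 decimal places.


Convert target power to watts: P = 7.8 * 1000 = 7800.0 W
Compute denominator: eta * G = 0.21 * 876 = 183.96
Required area A = P / (eta * G) = 7800.0 / 183.96
A = 42.40 m^2

42.40


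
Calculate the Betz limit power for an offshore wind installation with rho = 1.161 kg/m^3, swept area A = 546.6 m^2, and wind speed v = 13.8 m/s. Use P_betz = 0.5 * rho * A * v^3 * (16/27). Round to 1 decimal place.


The Betz coefficient Cp_max = 16/27 = 0.5926
v^3 = 13.8^3 = 2628.072
P_betz = 0.5 * rho * A * v^3 * Cp_max
P_betz = 0.5 * 1.161 * 546.6 * 2628.072 * 0.5926
P_betz = 494157.4 W

494157.4


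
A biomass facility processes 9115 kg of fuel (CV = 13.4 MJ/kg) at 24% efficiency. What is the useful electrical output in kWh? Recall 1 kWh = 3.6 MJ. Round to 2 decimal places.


Total energy = mass * CV = 9115 * 13.4 = 122141.0 MJ
Useful energy = total * eta = 122141.0 * 0.24 = 29313.84 MJ
Convert to kWh: 29313.84 / 3.6
Useful energy = 8142.73 kWh

8142.73


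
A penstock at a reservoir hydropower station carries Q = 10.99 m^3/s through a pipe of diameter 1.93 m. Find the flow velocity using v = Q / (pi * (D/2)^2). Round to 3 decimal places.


Compute pipe cross-sectional area:
  A = pi * (D/2)^2 = pi * (1.93/2)^2 = 2.9255 m^2
Calculate velocity:
  v = Q / A = 10.99 / 2.9255
  v = 3.757 m/s

3.757


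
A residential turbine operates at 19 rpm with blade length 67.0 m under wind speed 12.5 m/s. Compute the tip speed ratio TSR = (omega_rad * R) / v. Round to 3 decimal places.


Convert rotational speed to rad/s:
  omega = 19 * 2 * pi / 60 = 1.9897 rad/s
Compute tip speed:
  v_tip = omega * R = 1.9897 * 67.0 = 133.308 m/s
Tip speed ratio:
  TSR = v_tip / v_wind = 133.308 / 12.5 = 10.665

10.665


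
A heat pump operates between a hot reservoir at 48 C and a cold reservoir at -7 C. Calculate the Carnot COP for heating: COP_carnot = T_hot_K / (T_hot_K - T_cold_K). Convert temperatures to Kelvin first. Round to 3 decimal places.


Convert to Kelvin:
  T_hot = 48 + 273.15 = 321.15 K
  T_cold = -7 + 273.15 = 266.15 K
Apply Carnot COP formula:
  COP = T_hot_K / (T_hot_K - T_cold_K) = 321.15 / 55.0
  COP = 5.839

5.839


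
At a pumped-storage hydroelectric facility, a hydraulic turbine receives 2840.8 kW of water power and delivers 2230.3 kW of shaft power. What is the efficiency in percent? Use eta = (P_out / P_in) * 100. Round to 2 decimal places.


Turbine efficiency = (output power / input power) * 100
eta = (2230.3 / 2840.8) * 100
eta = 78.51%

78.51


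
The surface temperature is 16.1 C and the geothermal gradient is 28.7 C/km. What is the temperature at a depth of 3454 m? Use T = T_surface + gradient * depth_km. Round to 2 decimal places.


Convert depth to km: 3454 / 1000 = 3.454 km
Temperature increase = gradient * depth_km = 28.7 * 3.454 = 99.13 C
Temperature at depth = T_surface + delta_T = 16.1 + 99.13
T = 115.23 C

115.23


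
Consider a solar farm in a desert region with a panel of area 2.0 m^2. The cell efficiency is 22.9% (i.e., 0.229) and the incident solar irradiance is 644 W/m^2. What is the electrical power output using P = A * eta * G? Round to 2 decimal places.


Use the solar power formula P = A * eta * G.
Given: A = 2.0 m^2, eta = 0.229, G = 644 W/m^2
P = 2.0 * 0.229 * 644
P = 294.95 W

294.95


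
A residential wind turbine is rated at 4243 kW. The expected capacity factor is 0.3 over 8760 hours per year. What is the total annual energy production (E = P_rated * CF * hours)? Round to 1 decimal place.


Annual energy = rated_kW * capacity_factor * hours_per_year
Given: P_rated = 4243 kW, CF = 0.3, hours = 8760
E = 4243 * 0.3 * 8760
E = 11150604.0 kWh

11150604.0


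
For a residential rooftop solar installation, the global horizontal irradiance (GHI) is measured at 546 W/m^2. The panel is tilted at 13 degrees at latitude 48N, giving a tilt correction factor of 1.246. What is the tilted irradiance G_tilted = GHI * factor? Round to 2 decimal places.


Identify the given values:
  GHI = 546 W/m^2, tilt correction factor = 1.246
Apply the formula G_tilted = GHI * factor:
  G_tilted = 546 * 1.246
  G_tilted = 680.32 W/m^2

680.32


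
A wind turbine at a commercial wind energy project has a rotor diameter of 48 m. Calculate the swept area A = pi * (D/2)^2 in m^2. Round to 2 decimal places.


Compute the rotor radius:
  r = D / 2 = 48 / 2 = 24.0 m
Calculate swept area:
  A = pi * r^2 = pi * 24.0^2
  A = 1809.56 m^2

1809.56


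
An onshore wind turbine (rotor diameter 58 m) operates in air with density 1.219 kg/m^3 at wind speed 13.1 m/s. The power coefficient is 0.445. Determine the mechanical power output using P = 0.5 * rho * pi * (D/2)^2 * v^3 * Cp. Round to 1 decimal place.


Step 1 -- Compute swept area:
  A = pi * (D/2)^2 = pi * (58/2)^2 = 2642.08 m^2
Step 2 -- Apply wind power equation:
  P = 0.5 * rho * A * v^3 * Cp
  v^3 = 13.1^3 = 2248.091
  P = 0.5 * 1.219 * 2642.08 * 2248.091 * 0.445
  P = 1610992.3 W

1610992.3


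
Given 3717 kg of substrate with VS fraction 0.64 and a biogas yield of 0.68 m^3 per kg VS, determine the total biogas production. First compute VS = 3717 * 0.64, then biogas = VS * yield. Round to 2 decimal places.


Compute volatile solids:
  VS = mass * VS_fraction = 3717 * 0.64 = 2378.88 kg
Calculate biogas volume:
  Biogas = VS * specific_yield = 2378.88 * 0.68
  Biogas = 1617.64 m^3

1617.64


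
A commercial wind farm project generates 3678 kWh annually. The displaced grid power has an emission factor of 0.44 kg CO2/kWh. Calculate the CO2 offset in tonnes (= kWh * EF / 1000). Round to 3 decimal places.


CO2 offset in kg = generation * emission_factor
CO2 offset = 3678 * 0.44 = 1618.32 kg
Convert to tonnes:
  CO2 offset = 1618.32 / 1000 = 1.618 tonnes

1.618


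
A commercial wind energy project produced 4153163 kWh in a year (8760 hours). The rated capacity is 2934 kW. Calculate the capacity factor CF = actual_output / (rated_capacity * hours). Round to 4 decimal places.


Capacity factor = actual output / maximum possible output
Maximum possible = rated * hours = 2934 * 8760 = 25701840 kWh
CF = 4153163 / 25701840
CF = 0.1616

0.1616


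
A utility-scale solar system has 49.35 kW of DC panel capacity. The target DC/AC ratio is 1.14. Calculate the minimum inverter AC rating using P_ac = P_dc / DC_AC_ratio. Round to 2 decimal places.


The inverter AC capacity is determined by the DC/AC ratio.
Given: P_dc = 49.35 kW, DC/AC ratio = 1.14
P_ac = P_dc / ratio = 49.35 / 1.14
P_ac = 43.29 kW

43.29


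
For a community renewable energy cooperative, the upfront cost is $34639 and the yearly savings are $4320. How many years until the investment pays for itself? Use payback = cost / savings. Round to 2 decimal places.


Simple payback period = initial cost / annual savings
Payback = 34639 / 4320
Payback = 8.02 years

8.02


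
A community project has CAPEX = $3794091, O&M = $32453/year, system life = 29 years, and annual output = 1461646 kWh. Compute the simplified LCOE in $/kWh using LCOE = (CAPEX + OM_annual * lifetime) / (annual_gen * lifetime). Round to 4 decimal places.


Total cost = CAPEX + OM * lifetime = 3794091 + 32453 * 29 = 3794091 + 941137 = 4735228
Total generation = annual * lifetime = 1461646 * 29 = 42387734 kWh
LCOE = 4735228 / 42387734
LCOE = 0.1117 $/kWh

0.1117


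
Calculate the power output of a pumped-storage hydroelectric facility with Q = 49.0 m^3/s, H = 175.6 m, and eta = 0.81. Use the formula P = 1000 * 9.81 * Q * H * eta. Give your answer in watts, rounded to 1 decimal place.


Apply the hydropower formula P = rho * g * Q * H * eta
rho * g = 1000 * 9.81 = 9810.0
P = 9810.0 * 49.0 * 175.6 * 0.81
P = 68371422.8 W

68371422.8


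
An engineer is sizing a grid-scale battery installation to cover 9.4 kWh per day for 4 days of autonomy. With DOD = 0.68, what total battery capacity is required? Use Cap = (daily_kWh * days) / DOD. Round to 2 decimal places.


Total energy needed = daily * days = 9.4 * 4 = 37.6 kWh
Account for depth of discharge:
  Cap = total_energy / DOD = 37.6 / 0.68
  Cap = 55.29 kWh

55.29


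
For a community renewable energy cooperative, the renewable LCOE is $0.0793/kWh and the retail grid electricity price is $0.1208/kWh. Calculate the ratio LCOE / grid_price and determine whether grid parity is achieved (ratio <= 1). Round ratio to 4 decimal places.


Compare LCOE to grid price:
  LCOE = $0.0793/kWh, Grid price = $0.1208/kWh
  Ratio = LCOE / grid_price = 0.0793 / 0.1208 = 0.6565
  Grid parity achieved (ratio <= 1)? yes

0.6565


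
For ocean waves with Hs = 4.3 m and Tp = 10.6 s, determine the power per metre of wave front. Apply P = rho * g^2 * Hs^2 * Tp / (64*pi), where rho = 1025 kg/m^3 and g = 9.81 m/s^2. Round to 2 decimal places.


Apply wave power formula:
  g^2 = 9.81^2 = 96.2361
  Hs^2 = 4.3^2 = 18.49
  Numerator = rho * g^2 * Hs^2 * Tp = 1025 * 96.2361 * 18.49 * 10.6 = 19333240.64
  Denominator = 64 * pi = 201.0619
  P = 19333240.64 / 201.0619 = 96155.65 W/m

96155.65


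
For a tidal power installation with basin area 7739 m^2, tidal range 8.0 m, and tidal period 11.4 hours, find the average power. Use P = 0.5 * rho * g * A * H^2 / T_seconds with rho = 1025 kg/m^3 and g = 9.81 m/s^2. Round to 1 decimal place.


Convert period to seconds: T = 11.4 * 3600 = 41040.0 s
H^2 = 8.0^2 = 64.0
P = 0.5 * rho * g * A * H^2 / T
P = 0.5 * 1025 * 9.81 * 7739 * 64.0 / 41040.0
P = 60676.5 W

60676.5


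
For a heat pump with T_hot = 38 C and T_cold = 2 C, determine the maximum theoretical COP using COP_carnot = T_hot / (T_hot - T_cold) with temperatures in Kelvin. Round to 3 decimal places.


Convert to Kelvin:
  T_hot = 38 + 273.15 = 311.15 K
  T_cold = 2 + 273.15 = 275.15 K
Apply Carnot COP formula:
  COP = T_hot_K / (T_hot_K - T_cold_K) = 311.15 / 36.0
  COP = 8.643

8.643


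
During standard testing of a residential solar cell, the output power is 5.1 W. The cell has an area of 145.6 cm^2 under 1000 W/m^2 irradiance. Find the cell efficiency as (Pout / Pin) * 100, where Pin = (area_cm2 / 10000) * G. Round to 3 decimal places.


First compute the input power:
  Pin = area_cm2 / 10000 * G = 145.6 / 10000 * 1000 = 14.56 W
Then compute efficiency:
  Efficiency = (Pout / Pin) * 100 = (5.1 / 14.56) * 100
  Efficiency = 35.027%

35.027


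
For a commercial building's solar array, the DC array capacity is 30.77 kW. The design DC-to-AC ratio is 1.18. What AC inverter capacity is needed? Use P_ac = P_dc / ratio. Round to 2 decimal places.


The inverter AC capacity is determined by the DC/AC ratio.
Given: P_dc = 30.77 kW, DC/AC ratio = 1.18
P_ac = P_dc / ratio = 30.77 / 1.18
P_ac = 26.08 kW

26.08


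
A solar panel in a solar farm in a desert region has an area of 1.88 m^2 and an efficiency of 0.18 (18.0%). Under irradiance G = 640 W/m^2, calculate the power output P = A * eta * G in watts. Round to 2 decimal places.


Use the solar power formula P = A * eta * G.
Given: A = 1.88 m^2, eta = 0.18, G = 640 W/m^2
P = 1.88 * 0.18 * 640
P = 216.58 W

216.58


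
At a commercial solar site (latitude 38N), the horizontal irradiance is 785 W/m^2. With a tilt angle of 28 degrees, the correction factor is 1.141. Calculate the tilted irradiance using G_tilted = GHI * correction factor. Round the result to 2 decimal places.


Identify the given values:
  GHI = 785 W/m^2, tilt correction factor = 1.141
Apply the formula G_tilted = GHI * factor:
  G_tilted = 785 * 1.141
  G_tilted = 895.69 W/m^2

895.69


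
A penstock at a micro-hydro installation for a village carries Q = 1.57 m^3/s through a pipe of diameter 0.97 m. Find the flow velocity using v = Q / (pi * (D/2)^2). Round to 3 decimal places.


Compute pipe cross-sectional area:
  A = pi * (D/2)^2 = pi * (0.97/2)^2 = 0.739 m^2
Calculate velocity:
  v = Q / A = 1.57 / 0.739
  v = 2.125 m/s

2.125


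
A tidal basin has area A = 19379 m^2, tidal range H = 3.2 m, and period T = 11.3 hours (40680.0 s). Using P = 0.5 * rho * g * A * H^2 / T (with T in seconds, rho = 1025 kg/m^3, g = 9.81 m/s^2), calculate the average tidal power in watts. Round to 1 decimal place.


Convert period to seconds: T = 11.3 * 3600 = 40680.0 s
H^2 = 3.2^2 = 10.24
P = 0.5 * rho * g * A * H^2 / T
P = 0.5 * 1025 * 9.81 * 19379 * 10.24 / 40680.0
P = 24525.2 W

24525.2


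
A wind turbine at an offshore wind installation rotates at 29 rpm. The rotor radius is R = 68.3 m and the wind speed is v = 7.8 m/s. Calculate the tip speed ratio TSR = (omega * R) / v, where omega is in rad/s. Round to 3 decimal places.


Convert rotational speed to rad/s:
  omega = 29 * 2 * pi / 60 = 3.0369 rad/s
Compute tip speed:
  v_tip = omega * R = 3.0369 * 68.3 = 207.418 m/s
Tip speed ratio:
  TSR = v_tip / v_wind = 207.418 / 7.8 = 26.592

26.592


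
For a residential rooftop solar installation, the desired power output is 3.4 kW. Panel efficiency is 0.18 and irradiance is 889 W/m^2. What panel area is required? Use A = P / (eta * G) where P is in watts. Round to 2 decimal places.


Convert target power to watts: P = 3.4 * 1000 = 3400.0 W
Compute denominator: eta * G = 0.18 * 889 = 160.02
Required area A = P / (eta * G) = 3400.0 / 160.02
A = 21.25 m^2

21.25


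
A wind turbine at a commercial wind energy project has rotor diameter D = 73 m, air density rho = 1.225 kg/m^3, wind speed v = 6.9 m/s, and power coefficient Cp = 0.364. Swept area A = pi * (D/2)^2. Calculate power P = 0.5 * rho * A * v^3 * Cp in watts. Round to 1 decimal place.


Step 1 -- Compute swept area:
  A = pi * (D/2)^2 = pi * (73/2)^2 = 4185.39 m^2
Step 2 -- Apply wind power equation:
  P = 0.5 * rho * A * v^3 * Cp
  v^3 = 6.9^3 = 328.509
  P = 0.5 * 1.225 * 4185.39 * 328.509 * 0.364
  P = 306542.3 W

306542.3


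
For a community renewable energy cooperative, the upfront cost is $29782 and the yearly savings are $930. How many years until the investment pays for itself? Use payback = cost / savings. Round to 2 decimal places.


Simple payback period = initial cost / annual savings
Payback = 29782 / 930
Payback = 32.02 years

32.02


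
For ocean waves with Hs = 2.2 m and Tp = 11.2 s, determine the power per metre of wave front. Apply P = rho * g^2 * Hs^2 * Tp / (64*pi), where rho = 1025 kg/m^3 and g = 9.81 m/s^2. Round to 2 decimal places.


Apply wave power formula:
  g^2 = 9.81^2 = 96.2361
  Hs^2 = 2.2^2 = 4.84
  Numerator = rho * g^2 * Hs^2 * Tp = 1025 * 96.2361 * 4.84 * 11.2 = 5347185.67
  Denominator = 64 * pi = 201.0619
  P = 5347185.67 / 201.0619 = 26594.72 W/m

26594.72


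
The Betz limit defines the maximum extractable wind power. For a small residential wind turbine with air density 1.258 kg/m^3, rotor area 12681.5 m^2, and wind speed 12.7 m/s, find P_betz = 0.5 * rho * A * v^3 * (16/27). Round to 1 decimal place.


The Betz coefficient Cp_max = 16/27 = 0.5926
v^3 = 12.7^3 = 2048.383
P_betz = 0.5 * rho * A * v^3 * Cp_max
P_betz = 0.5 * 1.258 * 12681.5 * 2048.383 * 0.5926
P_betz = 9682525.6 W

9682525.6


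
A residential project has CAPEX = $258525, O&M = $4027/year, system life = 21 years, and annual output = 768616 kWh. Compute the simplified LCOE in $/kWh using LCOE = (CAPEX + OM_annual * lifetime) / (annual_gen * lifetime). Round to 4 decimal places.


Total cost = CAPEX + OM * lifetime = 258525 + 4027 * 21 = 258525 + 84567 = 343092
Total generation = annual * lifetime = 768616 * 21 = 16140936 kWh
LCOE = 343092 / 16140936
LCOE = 0.0213 $/kWh

0.0213


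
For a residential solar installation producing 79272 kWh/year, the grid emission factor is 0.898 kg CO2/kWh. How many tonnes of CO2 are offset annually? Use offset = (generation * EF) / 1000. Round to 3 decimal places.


CO2 offset in kg = generation * emission_factor
CO2 offset = 79272 * 0.898 = 71186.26 kg
Convert to tonnes:
  CO2 offset = 71186.26 / 1000 = 71.186 tonnes

71.186


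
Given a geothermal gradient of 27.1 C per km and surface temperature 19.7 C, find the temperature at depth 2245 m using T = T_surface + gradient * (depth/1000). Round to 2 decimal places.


Convert depth to km: 2245 / 1000 = 2.245 km
Temperature increase = gradient * depth_km = 27.1 * 2.245 = 60.84 C
Temperature at depth = T_surface + delta_T = 19.7 + 60.84
T = 80.54 C

80.54


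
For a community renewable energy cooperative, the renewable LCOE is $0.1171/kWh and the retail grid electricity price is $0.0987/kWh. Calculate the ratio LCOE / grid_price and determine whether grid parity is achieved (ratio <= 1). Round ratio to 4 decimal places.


Compare LCOE to grid price:
  LCOE = $0.1171/kWh, Grid price = $0.0987/kWh
  Ratio = LCOE / grid_price = 0.1171 / 0.0987 = 1.1864
  Grid parity achieved (ratio <= 1)? no

1.1864


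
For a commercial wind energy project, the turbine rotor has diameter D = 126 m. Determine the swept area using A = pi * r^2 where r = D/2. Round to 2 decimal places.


Compute the rotor radius:
  r = D / 2 = 126 / 2 = 63.0 m
Calculate swept area:
  A = pi * r^2 = pi * 63.0^2
  A = 12468.98 m^2

12468.98


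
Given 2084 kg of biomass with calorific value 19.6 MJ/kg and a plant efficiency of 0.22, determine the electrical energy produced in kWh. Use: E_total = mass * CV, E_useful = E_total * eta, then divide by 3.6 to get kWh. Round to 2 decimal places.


Total energy = mass * CV = 2084 * 19.6 = 40846.4 MJ
Useful energy = total * eta = 40846.4 * 0.22 = 8986.21 MJ
Convert to kWh: 8986.21 / 3.6
Useful energy = 2496.17 kWh

2496.17


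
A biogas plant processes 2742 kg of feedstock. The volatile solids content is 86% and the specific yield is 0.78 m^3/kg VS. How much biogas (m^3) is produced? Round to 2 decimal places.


Compute volatile solids:
  VS = mass * VS_fraction = 2742 * 0.86 = 2358.12 kg
Calculate biogas volume:
  Biogas = VS * specific_yield = 2358.12 * 0.78
  Biogas = 1839.33 m^3

1839.33


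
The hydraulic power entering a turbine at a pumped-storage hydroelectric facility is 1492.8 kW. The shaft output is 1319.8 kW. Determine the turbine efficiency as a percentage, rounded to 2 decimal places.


Turbine efficiency = (output power / input power) * 100
eta = (1319.8 / 1492.8) * 100
eta = 88.41%

88.41


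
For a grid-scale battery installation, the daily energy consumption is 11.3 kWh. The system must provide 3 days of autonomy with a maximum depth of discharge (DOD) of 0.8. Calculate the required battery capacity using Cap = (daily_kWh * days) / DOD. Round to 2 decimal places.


Total energy needed = daily * days = 11.3 * 3 = 33.9 kWh
Account for depth of discharge:
  Cap = total_energy / DOD = 33.9 / 0.8
  Cap = 42.38 kWh

42.38


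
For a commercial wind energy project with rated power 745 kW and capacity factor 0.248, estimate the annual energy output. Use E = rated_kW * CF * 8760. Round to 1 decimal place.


Annual energy = rated_kW * capacity_factor * hours_per_year
Given: P_rated = 745 kW, CF = 0.248, hours = 8760
E = 745 * 0.248 * 8760
E = 1618497.6 kWh

1618497.6


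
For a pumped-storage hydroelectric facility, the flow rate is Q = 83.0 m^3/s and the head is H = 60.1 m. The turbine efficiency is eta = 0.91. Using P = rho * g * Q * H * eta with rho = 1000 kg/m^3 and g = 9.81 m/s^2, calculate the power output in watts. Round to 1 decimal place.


Apply the hydropower formula P = rho * g * Q * H * eta
rho * g = 1000 * 9.81 = 9810.0
P = 9810.0 * 83.0 * 60.1 * 0.91
P = 44531052.9 W

44531052.9


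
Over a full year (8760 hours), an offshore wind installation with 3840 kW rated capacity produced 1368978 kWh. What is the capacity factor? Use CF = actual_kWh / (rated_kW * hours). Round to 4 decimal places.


Capacity factor = actual output / maximum possible output
Maximum possible = rated * hours = 3840 * 8760 = 33638400 kWh
CF = 1368978 / 33638400
CF = 0.0407

0.0407


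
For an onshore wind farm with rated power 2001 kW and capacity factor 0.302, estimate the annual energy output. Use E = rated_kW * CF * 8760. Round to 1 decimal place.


Annual energy = rated_kW * capacity_factor * hours_per_year
Given: P_rated = 2001 kW, CF = 0.302, hours = 8760
E = 2001 * 0.302 * 8760
E = 5293685.5 kWh

5293685.5


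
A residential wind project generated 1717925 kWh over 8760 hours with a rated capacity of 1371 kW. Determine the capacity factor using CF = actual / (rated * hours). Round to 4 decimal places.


Capacity factor = actual output / maximum possible output
Maximum possible = rated * hours = 1371 * 8760 = 12009960 kWh
CF = 1717925 / 12009960
CF = 0.1430

0.1430


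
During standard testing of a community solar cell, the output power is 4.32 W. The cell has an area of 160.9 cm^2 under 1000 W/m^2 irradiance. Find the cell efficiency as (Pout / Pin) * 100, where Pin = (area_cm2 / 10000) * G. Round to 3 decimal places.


First compute the input power:
  Pin = area_cm2 / 10000 * G = 160.9 / 10000 * 1000 = 16.09 W
Then compute efficiency:
  Efficiency = (Pout / Pin) * 100 = (4.32 / 16.09) * 100
  Efficiency = 26.849%

26.849


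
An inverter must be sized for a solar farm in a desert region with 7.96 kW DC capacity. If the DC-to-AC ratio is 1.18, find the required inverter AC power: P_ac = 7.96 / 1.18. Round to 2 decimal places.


The inverter AC capacity is determined by the DC/AC ratio.
Given: P_dc = 7.96 kW, DC/AC ratio = 1.18
P_ac = P_dc / ratio = 7.96 / 1.18
P_ac = 6.75 kW

6.75


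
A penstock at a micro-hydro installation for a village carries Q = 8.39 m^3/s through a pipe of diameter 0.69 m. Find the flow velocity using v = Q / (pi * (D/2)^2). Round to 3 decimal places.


Compute pipe cross-sectional area:
  A = pi * (D/2)^2 = pi * (0.69/2)^2 = 0.3739 m^2
Calculate velocity:
  v = Q / A = 8.39 / 0.3739
  v = 22.437 m/s

22.437


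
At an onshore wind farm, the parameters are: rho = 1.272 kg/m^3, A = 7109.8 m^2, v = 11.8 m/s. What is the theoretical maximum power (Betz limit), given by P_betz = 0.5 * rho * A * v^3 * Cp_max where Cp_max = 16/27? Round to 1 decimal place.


The Betz coefficient Cp_max = 16/27 = 0.5926
v^3 = 11.8^3 = 1643.032
P_betz = 0.5 * rho * A * v^3 * Cp_max
P_betz = 0.5 * 1.272 * 7109.8 * 1643.032 * 0.5926
P_betz = 4402676.1 W

4402676.1


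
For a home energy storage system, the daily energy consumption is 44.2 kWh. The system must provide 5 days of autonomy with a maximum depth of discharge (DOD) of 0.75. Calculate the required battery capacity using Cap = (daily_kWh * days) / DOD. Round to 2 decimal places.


Total energy needed = daily * days = 44.2 * 5 = 221.0 kWh
Account for depth of discharge:
  Cap = total_energy / DOD = 221.0 / 0.75
  Cap = 294.67 kWh

294.67


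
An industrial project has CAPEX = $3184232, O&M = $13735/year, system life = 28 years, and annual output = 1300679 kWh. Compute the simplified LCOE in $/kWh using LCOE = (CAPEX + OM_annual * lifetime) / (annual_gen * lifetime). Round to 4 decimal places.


Total cost = CAPEX + OM * lifetime = 3184232 + 13735 * 28 = 3184232 + 384580 = 3568812
Total generation = annual * lifetime = 1300679 * 28 = 36419012 kWh
LCOE = 3568812 / 36419012
LCOE = 0.0980 $/kWh

0.0980


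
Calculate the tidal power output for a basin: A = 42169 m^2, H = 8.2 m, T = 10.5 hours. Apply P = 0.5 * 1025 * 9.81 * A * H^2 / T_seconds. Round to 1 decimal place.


Convert period to seconds: T = 10.5 * 3600 = 37800.0 s
H^2 = 8.2^2 = 67.24
P = 0.5 * rho * g * A * H^2 / T
P = 0.5 * 1025 * 9.81 * 42169 * 67.24 / 37800.0
P = 377130.9 W

377130.9


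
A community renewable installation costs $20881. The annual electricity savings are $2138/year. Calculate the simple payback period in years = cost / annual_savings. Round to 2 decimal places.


Simple payback period = initial cost / annual savings
Payback = 20881 / 2138
Payback = 9.77 years

9.77


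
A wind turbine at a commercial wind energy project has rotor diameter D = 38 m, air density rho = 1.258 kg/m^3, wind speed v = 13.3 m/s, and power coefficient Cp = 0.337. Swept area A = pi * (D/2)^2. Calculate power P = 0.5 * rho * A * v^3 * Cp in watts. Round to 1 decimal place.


Step 1 -- Compute swept area:
  A = pi * (D/2)^2 = pi * (38/2)^2 = 1134.11 m^2
Step 2 -- Apply wind power equation:
  P = 0.5 * rho * A * v^3 * Cp
  v^3 = 13.3^3 = 2352.637
  P = 0.5 * 1.258 * 1134.11 * 2352.637 * 0.337
  P = 565578.0 W

565578.0


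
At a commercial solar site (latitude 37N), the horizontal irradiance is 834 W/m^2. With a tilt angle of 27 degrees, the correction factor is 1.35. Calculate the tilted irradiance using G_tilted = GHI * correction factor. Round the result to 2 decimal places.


Identify the given values:
  GHI = 834 W/m^2, tilt correction factor = 1.35
Apply the formula G_tilted = GHI * factor:
  G_tilted = 834 * 1.35
  G_tilted = 1125.90 W/m^2

1125.90


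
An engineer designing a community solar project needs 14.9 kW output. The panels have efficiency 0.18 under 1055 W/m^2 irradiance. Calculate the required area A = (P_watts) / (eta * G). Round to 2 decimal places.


Convert target power to watts: P = 14.9 * 1000 = 14900.0 W
Compute denominator: eta * G = 0.18 * 1055 = 189.9
Required area A = P / (eta * G) = 14900.0 / 189.9
A = 78.46 m^2

78.46


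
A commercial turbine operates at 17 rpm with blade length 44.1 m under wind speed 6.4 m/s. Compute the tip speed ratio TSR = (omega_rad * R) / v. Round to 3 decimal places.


Convert rotational speed to rad/s:
  omega = 17 * 2 * pi / 60 = 1.7802 rad/s
Compute tip speed:
  v_tip = omega * R = 1.7802 * 44.1 = 78.508 m/s
Tip speed ratio:
  TSR = v_tip / v_wind = 78.508 / 6.4 = 12.267

12.267


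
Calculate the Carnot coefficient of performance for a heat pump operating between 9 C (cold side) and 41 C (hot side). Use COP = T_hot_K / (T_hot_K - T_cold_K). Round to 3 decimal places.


Convert to Kelvin:
  T_hot = 41 + 273.15 = 314.15 K
  T_cold = 9 + 273.15 = 282.15 K
Apply Carnot COP formula:
  COP = T_hot_K / (T_hot_K - T_cold_K) = 314.15 / 32.0
  COP = 9.817

9.817


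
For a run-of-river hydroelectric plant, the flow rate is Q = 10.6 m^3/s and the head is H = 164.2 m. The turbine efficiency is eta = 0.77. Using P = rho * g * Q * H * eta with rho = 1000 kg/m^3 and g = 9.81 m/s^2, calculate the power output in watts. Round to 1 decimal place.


Apply the hydropower formula P = rho * g * Q * H * eta
rho * g = 1000 * 9.81 = 9810.0
P = 9810.0 * 10.6 * 164.2 * 0.77
P = 13147365.9 W

13147365.9


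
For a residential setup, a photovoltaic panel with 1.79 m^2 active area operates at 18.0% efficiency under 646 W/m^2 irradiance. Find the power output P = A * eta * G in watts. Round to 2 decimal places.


Use the solar power formula P = A * eta * G.
Given: A = 1.79 m^2, eta = 0.18, G = 646 W/m^2
P = 1.79 * 0.18 * 646
P = 208.14 W

208.14


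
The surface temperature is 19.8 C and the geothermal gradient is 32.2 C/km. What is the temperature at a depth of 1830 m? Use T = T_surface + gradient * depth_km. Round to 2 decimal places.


Convert depth to km: 1830 / 1000 = 1.83 km
Temperature increase = gradient * depth_km = 32.2 * 1.83 = 58.93 C
Temperature at depth = T_surface + delta_T = 19.8 + 58.93
T = 78.73 C

78.73


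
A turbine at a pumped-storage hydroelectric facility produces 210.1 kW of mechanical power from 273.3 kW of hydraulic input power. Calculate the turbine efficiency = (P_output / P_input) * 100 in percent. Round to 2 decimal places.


Turbine efficiency = (output power / input power) * 100
eta = (210.1 / 273.3) * 100
eta = 76.88%

76.88


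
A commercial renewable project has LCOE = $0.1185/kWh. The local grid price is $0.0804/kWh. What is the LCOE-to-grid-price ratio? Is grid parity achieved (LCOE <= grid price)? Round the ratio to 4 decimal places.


Compare LCOE to grid price:
  LCOE = $0.1185/kWh, Grid price = $0.0804/kWh
  Ratio = LCOE / grid_price = 0.1185 / 0.0804 = 1.4739
  Grid parity achieved (ratio <= 1)? no

1.4739


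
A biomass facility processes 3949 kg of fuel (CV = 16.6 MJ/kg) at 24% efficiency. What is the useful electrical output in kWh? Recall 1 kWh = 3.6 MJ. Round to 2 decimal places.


Total energy = mass * CV = 3949 * 16.6 = 65553.4 MJ
Useful energy = total * eta = 65553.4 * 0.24 = 15732.82 MJ
Convert to kWh: 15732.82 / 3.6
Useful energy = 4370.23 kWh

4370.23


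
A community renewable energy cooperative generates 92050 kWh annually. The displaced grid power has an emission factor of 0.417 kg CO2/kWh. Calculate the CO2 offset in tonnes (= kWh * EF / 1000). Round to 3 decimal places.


CO2 offset in kg = generation * emission_factor
CO2 offset = 92050 * 0.417 = 38384.85 kg
Convert to tonnes:
  CO2 offset = 38384.85 / 1000 = 38.385 tonnes

38.385


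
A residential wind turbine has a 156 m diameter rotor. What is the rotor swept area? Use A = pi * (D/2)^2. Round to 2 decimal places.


Compute the rotor radius:
  r = D / 2 = 156 / 2 = 78.0 m
Calculate swept area:
  A = pi * r^2 = pi * 78.0^2
  A = 19113.45 m^2

19113.45


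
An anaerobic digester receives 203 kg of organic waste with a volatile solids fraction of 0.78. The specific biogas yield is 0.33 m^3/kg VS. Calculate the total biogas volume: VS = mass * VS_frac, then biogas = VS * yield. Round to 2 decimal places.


Compute volatile solids:
  VS = mass * VS_fraction = 203 * 0.78 = 158.34 kg
Calculate biogas volume:
  Biogas = VS * specific_yield = 158.34 * 0.33
  Biogas = 52.25 m^3

52.25


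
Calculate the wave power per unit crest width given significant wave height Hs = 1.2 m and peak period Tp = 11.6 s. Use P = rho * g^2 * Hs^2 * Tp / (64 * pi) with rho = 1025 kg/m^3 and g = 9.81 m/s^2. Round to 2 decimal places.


Apply wave power formula:
  g^2 = 9.81^2 = 96.2361
  Hs^2 = 1.2^2 = 1.44
  Numerator = rho * g^2 * Hs^2 * Tp = 1025 * 96.2361 * 1.44 * 11.6 = 1647716.01
  Denominator = 64 * pi = 201.0619
  P = 1647716.01 / 201.0619 = 8195.07 W/m

8195.07


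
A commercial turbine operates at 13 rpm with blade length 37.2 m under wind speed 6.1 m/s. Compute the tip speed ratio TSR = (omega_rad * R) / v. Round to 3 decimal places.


Convert rotational speed to rad/s:
  omega = 13 * 2 * pi / 60 = 1.3614 rad/s
Compute tip speed:
  v_tip = omega * R = 1.3614 * 37.2 = 50.642 m/s
Tip speed ratio:
  TSR = v_tip / v_wind = 50.642 / 6.1 = 8.302

8.302


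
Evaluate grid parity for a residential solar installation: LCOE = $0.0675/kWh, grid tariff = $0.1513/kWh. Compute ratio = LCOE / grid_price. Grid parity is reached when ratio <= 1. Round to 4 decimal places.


Compare LCOE to grid price:
  LCOE = $0.0675/kWh, Grid price = $0.1513/kWh
  Ratio = LCOE / grid_price = 0.0675 / 0.1513 = 0.4461
  Grid parity achieved (ratio <= 1)? yes

0.4461


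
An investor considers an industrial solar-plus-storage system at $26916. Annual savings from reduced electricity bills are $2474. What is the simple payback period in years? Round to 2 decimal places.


Simple payback period = initial cost / annual savings
Payback = 26916 / 2474
Payback = 10.88 years

10.88


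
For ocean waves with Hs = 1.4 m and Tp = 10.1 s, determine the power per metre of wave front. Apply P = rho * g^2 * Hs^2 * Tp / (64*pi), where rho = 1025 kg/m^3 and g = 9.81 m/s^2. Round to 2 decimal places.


Apply wave power formula:
  g^2 = 9.81^2 = 96.2361
  Hs^2 = 1.4^2 = 1.96
  Numerator = rho * g^2 * Hs^2 * Tp = 1025 * 96.2361 * 1.96 * 10.1 = 1952717.08
  Denominator = 64 * pi = 201.0619
  P = 1952717.08 / 201.0619 = 9712.02 W/m

9712.02


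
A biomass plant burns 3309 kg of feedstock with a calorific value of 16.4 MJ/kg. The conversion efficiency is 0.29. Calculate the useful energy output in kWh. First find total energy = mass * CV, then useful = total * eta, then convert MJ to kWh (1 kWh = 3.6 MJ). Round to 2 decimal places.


Total energy = mass * CV = 3309 * 16.4 = 54267.6 MJ
Useful energy = total * eta = 54267.6 * 0.29 = 15737.6 MJ
Convert to kWh: 15737.6 / 3.6
Useful energy = 4371.56 kWh

4371.56


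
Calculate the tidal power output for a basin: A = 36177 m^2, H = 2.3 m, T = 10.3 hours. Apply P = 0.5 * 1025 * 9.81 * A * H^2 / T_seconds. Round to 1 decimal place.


Convert period to seconds: T = 10.3 * 3600 = 37080.0 s
H^2 = 2.3^2 = 5.29
P = 0.5 * rho * g * A * H^2 / T
P = 0.5 * 1025 * 9.81 * 36177 * 5.29 / 37080.0
P = 25948.4 W

25948.4


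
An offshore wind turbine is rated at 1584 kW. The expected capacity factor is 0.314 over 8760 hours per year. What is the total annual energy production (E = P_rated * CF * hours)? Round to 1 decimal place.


Annual energy = rated_kW * capacity_factor * hours_per_year
Given: P_rated = 1584 kW, CF = 0.314, hours = 8760
E = 1584 * 0.314 * 8760
E = 4357013.8 kWh

4357013.8


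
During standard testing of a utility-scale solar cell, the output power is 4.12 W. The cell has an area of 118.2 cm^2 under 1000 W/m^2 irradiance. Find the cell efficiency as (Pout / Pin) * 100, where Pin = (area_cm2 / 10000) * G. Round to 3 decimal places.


First compute the input power:
  Pin = area_cm2 / 10000 * G = 118.2 / 10000 * 1000 = 11.82 W
Then compute efficiency:
  Efficiency = (Pout / Pin) * 100 = (4.12 / 11.82) * 100
  Efficiency = 34.856%

34.856


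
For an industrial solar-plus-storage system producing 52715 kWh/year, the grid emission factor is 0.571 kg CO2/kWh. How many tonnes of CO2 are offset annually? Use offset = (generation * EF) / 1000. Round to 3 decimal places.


CO2 offset in kg = generation * emission_factor
CO2 offset = 52715 * 0.571 = 30100.27 kg
Convert to tonnes:
  CO2 offset = 30100.27 / 1000 = 30.100 tonnes

30.100


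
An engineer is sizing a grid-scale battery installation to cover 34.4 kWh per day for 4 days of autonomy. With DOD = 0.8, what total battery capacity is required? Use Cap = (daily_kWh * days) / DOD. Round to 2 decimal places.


Total energy needed = daily * days = 34.4 * 4 = 137.6 kWh
Account for depth of discharge:
  Cap = total_energy / DOD = 137.6 / 0.8
  Cap = 172.00 kWh

172.00
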